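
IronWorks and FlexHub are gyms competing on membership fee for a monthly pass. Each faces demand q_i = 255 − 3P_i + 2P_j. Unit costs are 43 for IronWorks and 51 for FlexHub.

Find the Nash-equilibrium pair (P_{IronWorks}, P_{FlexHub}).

97.5, 100.5

IronWorks's profit: π = (P_{IronWorks} − 43)(255 − 3P_{IronWorks} + 2P_{FlexHub}).
∂π/∂P_{IronWorks} = 384 − 6P_{IronWorks} + 2P_{FlexHub} = 0 ⇒ P_{IronWorks} = 64 + (1/3)P_{FlexHub}.
Similarly P_{FlexHub} = 68 + (1/3)P_{IronWorks}.
Substituting the second reaction function into the first: P_{IronWorks} = 64 + (1/3)(68 + (1/3)P_{IronWorks}), which gives (8/9)P_{IronWorks} = 260/3 ⇒ P_{IronWorks} = 97.5.
Then P_{FlexHub} = 68 + (1/3)·97.5 = 100.5.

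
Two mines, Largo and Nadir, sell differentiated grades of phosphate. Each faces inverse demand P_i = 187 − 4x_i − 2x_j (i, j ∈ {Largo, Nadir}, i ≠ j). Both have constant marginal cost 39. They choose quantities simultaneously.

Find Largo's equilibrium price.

98.2

Mine Largo's profit: π = x_{Largo}(187 − 4x_{Largo} − 2x_{Nadir}) − 39x_{Largo}.
∂π/∂x_{Largo} = 148 − 8x_{Largo} − 2x_{Nadir} = 0 ⇒ x_{Largo} = 18.5 − 0.25x_{Nadir}.
By symmetry x_{Nadir} = x_{Largo}; substituting into the reaction function, 1.25x_{Largo} = 18.5 and x_{Largo} = 14.8.
P_{Largo} = 187 − 4·14.8 − 2·14.8 = 98.2.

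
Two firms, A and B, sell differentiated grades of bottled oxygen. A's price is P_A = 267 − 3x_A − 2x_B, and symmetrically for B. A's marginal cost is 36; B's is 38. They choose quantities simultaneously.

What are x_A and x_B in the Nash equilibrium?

29, 28.5

Firm A's profit: π = x_A(267 − 3x_A − 2x_B) − 36x_A.
∂π/∂x_A = 231 − 6x_A − 2x_B = 0 ⇒ x_A = 38.5 − (1/3)x_B.
Similarly x_B = 229/6 − (1/3)x_A.
Solving the two reaction functions simultaneously: (1 − (−1/3)(−1/3))x_A = 38.5 − (1/3)·(229/6), so (8/9)x_A = 232/9 and x_A = 29.
Then x_B = 229/6 − (1/3)·29 = 28.5.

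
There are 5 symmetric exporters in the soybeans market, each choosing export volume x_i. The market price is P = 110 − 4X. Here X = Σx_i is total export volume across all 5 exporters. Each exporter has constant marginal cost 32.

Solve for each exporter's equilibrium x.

A representative exporter's profit is π_i = x_i(110 − 4X) − 32x_i, with X = x_i + Σ_{j≠i} x_j.
First-order condition: 78 − 8x_i − 4Σ_{j≠i} x_j = 0.
Imposing symmetry (x_j = x for all j) turns Σ_{j≠i} x_j into 4x, so 78 = 24x and x = 3.25.

3.25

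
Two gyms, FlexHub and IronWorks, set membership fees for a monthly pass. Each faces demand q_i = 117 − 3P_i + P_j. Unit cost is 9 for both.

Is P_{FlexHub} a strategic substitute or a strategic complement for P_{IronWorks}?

strategic complements

FlexHub's profit: π = (P_{FlexHub} − 9)(117 − 3P_{FlexHub} + P_{IronWorks}).
∂π/∂P_{FlexHub} = 144 − 6P_{FlexHub} + P_{IronWorks} = 0 ⇒ P_{FlexHub} = 24 + (1/6)P_{IronWorks}.
The best-response slope dP_{FlexHub}/dP_{IronWorks} = 1/6 > 0: the reaction function is upward-sloping, so the choices are strategic complements.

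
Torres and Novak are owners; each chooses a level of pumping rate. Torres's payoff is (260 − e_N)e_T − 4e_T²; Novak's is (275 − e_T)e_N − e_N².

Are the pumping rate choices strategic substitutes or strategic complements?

strategic substitutes

Expanding Torres's payoff: 260e_T − e_Ne_T − 4e_T².
∂π/∂e_T = 260 − e_N − 8e_T = 0, so e_T = 32.5 − 0.125e_N.
The best-response slope de_T/de_N = −0.125 < 0: the reaction function is downward-sloping, so the choices are strategic substitutes.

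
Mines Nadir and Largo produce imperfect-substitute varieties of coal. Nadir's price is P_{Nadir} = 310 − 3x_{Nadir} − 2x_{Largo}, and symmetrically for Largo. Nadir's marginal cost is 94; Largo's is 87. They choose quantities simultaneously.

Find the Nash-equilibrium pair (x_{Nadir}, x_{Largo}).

26.5625, 28.3125

Mine Nadir's profit: π = x_{Nadir}(310 − 3x_{Nadir} − 2x_{Largo}) − 94x_{Nadir}.
∂π/∂x_{Nadir} = 216 − 6x_{Nadir} − 2x_{Largo} = 0 ⇒ x_{Nadir} = 36 − (1/3)x_{Largo}.
Similarly x_{Largo} = 223/6 − (1/3)x_{Nadir}.
Plugging x_{Largo} into Nadir's best response: x_{Nadir} = 36 − (1/3)(223/6 − (1/3)x_{Nadir}) ⇒ (8/9)x_{Nadir} = 425/18, so x_{Nadir} = 26.5625.
Then x_{Largo} = 223/6 − (1/3)·26.5625 = 28.3125.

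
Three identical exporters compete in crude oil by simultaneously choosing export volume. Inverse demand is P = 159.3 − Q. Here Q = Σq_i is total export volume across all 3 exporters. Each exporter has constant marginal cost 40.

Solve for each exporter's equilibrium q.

29.825

A representative exporter's profit is π_i = q_i(159.3 − Q) − 40q_i, with Q = q_i + Σ_{j≠i} q_j.
First-order condition: 119.3 − 2q_i − Σ_{j≠i} q_j = 0.
Imposing symmetry (q_j = q for all j) turns Σ_{j≠i} q_j into 2q, so 119.3 = 4q and q = 29.825.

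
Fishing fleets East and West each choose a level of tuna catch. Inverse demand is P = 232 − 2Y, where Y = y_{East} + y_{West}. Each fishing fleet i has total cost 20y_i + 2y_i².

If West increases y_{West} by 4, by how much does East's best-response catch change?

-1

Fishing fleet East's profit: π = y_{East}(232 − 2(y_{East} + y_{West})) − 20y_{East} − 2y_{East}².
∂π/∂y_{East} = 212 − 8y_{East} − 2y_{West} = 0, so y_{East} = 26.5 − 0.25y_{West}.
The reaction-function slope is −0.25, so a 4-unit rise in y_{West} moves y_{East} by −0.25 × 4 = −1. East's best response falls — the actions are strategic substitutes.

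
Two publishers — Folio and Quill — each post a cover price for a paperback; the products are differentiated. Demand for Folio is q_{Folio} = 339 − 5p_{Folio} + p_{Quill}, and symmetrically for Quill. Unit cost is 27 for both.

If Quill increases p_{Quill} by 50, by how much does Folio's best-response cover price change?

5

Folio's profit: π = (p_{Folio} − 27)(339 − 5p_{Folio} + p_{Quill}).
∂π/∂p_{Folio} = 474 − 10p_{Folio} + p_{Quill} = 0 ⇒ p_{Folio} = 47.4 + 0.1p_{Quill}.
The reaction-function slope is 0.1, so a 50-unit rise in p_{Quill} moves p_{Folio} by 0.1 × 50 = 5. Folio's best response rises — the actions are strategic complements.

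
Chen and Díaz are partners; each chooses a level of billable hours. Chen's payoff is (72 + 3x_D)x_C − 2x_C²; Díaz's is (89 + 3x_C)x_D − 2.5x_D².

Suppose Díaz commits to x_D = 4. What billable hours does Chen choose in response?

Expanding Chen's payoff: 72x_C + 3x_Dx_C − 2x_C².
∂π/∂x_C = 72 + 3x_D − 4x_C = 0, so x_C = 18 + 0.75x_D.
At x_D = 4: x_C = 18 + 0.75·4 = 21.

21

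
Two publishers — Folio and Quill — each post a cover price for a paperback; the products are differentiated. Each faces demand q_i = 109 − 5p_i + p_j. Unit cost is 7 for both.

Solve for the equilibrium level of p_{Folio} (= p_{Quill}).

16

Folio's profit: π = (p_{Folio} − 7)(109 − 5p_{Folio} + p_{Quill}).
∂π/∂p_{Folio} = 144 − 10p_{Folio} + p_{Quill} = 0 ⇒ p_{Folio} = 14.4 + 0.1p_{Quill}.
By symmetry p_{Quill} = p_{Folio}; substituting into the reaction function, 0.9p_{Folio} = 14.4 and p_{Folio} = 16.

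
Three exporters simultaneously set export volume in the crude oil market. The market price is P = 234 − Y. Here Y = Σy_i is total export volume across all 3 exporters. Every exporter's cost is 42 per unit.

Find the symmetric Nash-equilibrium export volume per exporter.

48

A representative exporter's profit is π_i = y_i(234 − Y) − 42y_i, with Y = y_i + Σ_{j≠i} y_j.
First-order condition: 192 − 2y_i − Σ_{j≠i} y_j = 0.
With identical exporters, set every y_j = y: then 192 − 2y − 2y = 0, i.e. y = 192/4 = 48.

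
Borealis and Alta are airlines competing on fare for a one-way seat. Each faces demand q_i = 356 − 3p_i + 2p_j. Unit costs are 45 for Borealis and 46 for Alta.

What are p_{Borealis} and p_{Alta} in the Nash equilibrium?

Borealis's profit: π = (p_{Borealis} − 45)(356 − 3p_{Borealis} + 2p_{Alta}).
∂π/∂p_{Borealis} = 491 − 6p_{Borealis} + 2p_{Alta} = 0 ⇒ p_{Borealis} = 491/6 + (1/3)p_{Alta}.
Similarly p_{Alta} = 247/3 + (1/3)p_{Borealis}.
Substituting the second reaction function into the first: p_{Borealis} = 491/6 + (1/3)(247/3 + (1/3)p_{Borealis}), which gives (8/9)p_{Borealis} = 1967/18 ⇒ p_{Borealis} = 122.9375.
Then p_{Alta} = 247/3 + (1/3)·122.9375 = 123.3125.

122.9375, 123.3125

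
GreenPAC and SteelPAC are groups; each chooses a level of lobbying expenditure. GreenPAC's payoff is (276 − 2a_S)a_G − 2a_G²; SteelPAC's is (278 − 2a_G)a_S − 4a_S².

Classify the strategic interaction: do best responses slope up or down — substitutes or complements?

strategic substitutes

Expanding GreenPAC's payoff: 276a_G − 2a_Sa_G − 2a_G².
∂π/∂a_G = 276 − 2a_S − 4a_G = 0, so a_G = 69 − 0.5a_S.
The best-response slope da_G/da_S = −0.5 < 0: the reaction function is downward-sloping, so the choices are strategic substitutes.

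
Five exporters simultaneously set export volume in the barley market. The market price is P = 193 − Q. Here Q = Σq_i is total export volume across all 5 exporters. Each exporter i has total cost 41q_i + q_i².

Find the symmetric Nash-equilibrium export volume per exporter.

19

A representative exporter's profit is π_i = q_i(193 − Q) − 41q_i − q_i², with Q = q_i + Σ_{j≠i} q_j.
First-order condition: 152 − 4q_i − Σ_{j≠i} q_j = 0.
Imposing symmetry (q_j = q for all j) turns Σ_{j≠i} q_j into 4q, so 152 = 8q and q = 19.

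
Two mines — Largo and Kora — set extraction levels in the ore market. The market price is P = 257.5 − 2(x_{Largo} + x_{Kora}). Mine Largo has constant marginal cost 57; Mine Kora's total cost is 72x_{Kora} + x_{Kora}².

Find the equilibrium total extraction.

Mine Largo's profit: π = x_{Largo}(257.5 − 2(x_{Largo} + x_{Kora})) − 57x_{Largo}.
∂π/∂x_{Largo} = 200.5 − 4x_{Largo} − 2x_{Kora} = 0, so x_{Largo} = 50.125 − 0.5x_{Kora}.
For Kora: ∂π/∂x_{Kora} = 185.5 − 6x_{Kora} − 2x_{Largo} = 0 ⇒ x_{Kora} = 371/12 − (1/3)x_{Largo}.
Substituting the second reaction function into the first: x_{Largo} = 50.125 − 0.5(371/12 − (1/3)x_{Largo}), which gives (5/6)x_{Largo} = 104/3 ⇒ x_{Largo} = 41.6.
Then x_{Kora} = 371/12 − (1/3)·41.6 = 17.05.
Total extraction: 41.6 + 17.05 = 58.65.

58.65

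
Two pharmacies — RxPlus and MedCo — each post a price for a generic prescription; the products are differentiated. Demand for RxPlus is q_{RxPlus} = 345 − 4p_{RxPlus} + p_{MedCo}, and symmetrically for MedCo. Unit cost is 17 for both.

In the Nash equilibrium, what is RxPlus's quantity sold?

RxPlus's profit: π = (p_{RxPlus} − 17)(345 − 4p_{RxPlus} + p_{MedCo}).
∂π/∂p_{RxPlus} = 413 − 8p_{RxPlus} + p_{MedCo} = 0 ⇒ p_{RxPlus} = 51.625 + 0.125p_{MedCo}.
By symmetry p_{MedCo} = p_{RxPlus}; substituting into the reaction function, 0.875p_{RxPlus} = 51.625 and p_{RxPlus} = 59.
q_{RxPlus} = 345 − 4·59 + 59 = 168.

168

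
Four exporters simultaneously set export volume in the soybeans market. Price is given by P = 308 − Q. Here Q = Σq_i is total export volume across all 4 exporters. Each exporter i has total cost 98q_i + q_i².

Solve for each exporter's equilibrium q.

30

A representative exporter's profit is π_i = q_i(308 − Q) − 98q_i − q_i², with Q = q_i + Σ_{j≠i} q_j.
First-order condition: 210 − 4q_i − Σ_{j≠i} q_j = 0.
With identical exporters, set every q_j = q: then 210 − 4q − 3q = 0, i.e. q = 210/7 = 30.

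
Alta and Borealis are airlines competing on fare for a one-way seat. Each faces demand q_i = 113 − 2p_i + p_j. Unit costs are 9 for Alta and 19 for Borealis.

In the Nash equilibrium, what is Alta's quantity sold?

Alta's profit: π = (p_{Alta} − 9)(113 − 2p_{Alta} + p_{Borealis}).
∂π/∂p_{Alta} = 131 − 4p_{Alta} + p_{Borealis} = 0 ⇒ p_{Alta} = 32.75 + 0.25p_{Borealis}.
Similarly p_{Borealis} = 37.75 + 0.25p_{Alta}.
Plugging p_{Borealis} into Alta's best response: p_{Alta} = 32.75 + 0.25(37.75 + 0.25p_{Alta}) ⇒ 0.9375p_{Alta} = 42.1875, so p_{Alta} = 45.
Then p_{Borealis} = 37.75 + 0.25·45 = 49.
q_{Alta} = 113 − 2·45 + 49 = 72.

72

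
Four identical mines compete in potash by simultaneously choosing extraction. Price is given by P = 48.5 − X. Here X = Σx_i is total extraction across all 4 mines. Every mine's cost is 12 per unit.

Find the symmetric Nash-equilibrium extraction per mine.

A representative mine's profit is π_i = x_i(48.5 − X) − 12x_i, with X = x_i + Σ_{j≠i} x_j.
First-order condition: 36.5 − 2x_i − Σ_{j≠i} x_j = 0.
In a symmetric equilibrium every mine chooses the same x, so Σ_{j≠i} x_j = 3x. The condition becomes 36.5 − 5x = 0, giving x = 36.5/5 = 7.3.

7.3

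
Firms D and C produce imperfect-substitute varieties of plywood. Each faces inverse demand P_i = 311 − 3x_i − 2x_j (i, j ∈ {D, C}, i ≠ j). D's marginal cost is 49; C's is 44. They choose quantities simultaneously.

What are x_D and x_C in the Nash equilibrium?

32.4375, 33.6875

Firm D's profit: π = x_D(311 − 3x_D − 2x_C) − 49x_D.
∂π/∂x_D = 262 − 6x_D − 2x_C = 0 ⇒ x_D = 131/3 − (1/3)x_C.
Similarly x_C = 44.5 − (1/3)x_D.
Plugging x_C into D's best response: x_D = 131/3 − (1/3)(44.5 − (1/3)x_D) ⇒ (8/9)x_D = 173/6, so x_D = 32.4375.
Then x_C = 44.5 − (1/3)·32.4375 = 33.6875.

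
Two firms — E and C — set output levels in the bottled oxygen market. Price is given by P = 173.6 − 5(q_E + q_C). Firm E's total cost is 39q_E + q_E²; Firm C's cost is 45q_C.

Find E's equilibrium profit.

Firm E's profit: π = q_E(173.6 − 5(q_E + q_C)) − 39q_E − q_E².
∂π/∂q_E = 134.6 − 12q_E − 5q_C = 0, so q_E = 673/60 − (5/12)q_C.
For C: ∂π/∂q_C = 128.6 − 10q_C − 5q_E = 0 ⇒ q_C = 12.86 − 0.5q_E.
Solving the two reaction functions simultaneously: (1 − (−5/12)(−0.5))q_E = 673/60 − (5/12)·12.86, so (19/24)q_E = 703/120 and q_E = 7.4.
Then q_C = 12.86 − 0.5·7.4 = 9.16.
Price P = 173.6 − 5·16.56 = 90.8.
E's profit: (90.8 − 39)·7.4 − (7.4)² = 328.56.

328.56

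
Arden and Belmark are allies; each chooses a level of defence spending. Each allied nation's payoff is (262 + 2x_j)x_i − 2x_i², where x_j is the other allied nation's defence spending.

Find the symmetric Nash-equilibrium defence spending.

131

Arden's payoff is (262 + 2x_B)x_A − 2x_A².
∂π/∂x_A = 262 + 2x_B − 4x_A = 0, so x_A = 65.5 + 0.5x_B.
Setting x_A = x_B in the reaction function: x_A = 65.5 + 0.5x_A, so x_A = 65.5 / 0.5 = 131.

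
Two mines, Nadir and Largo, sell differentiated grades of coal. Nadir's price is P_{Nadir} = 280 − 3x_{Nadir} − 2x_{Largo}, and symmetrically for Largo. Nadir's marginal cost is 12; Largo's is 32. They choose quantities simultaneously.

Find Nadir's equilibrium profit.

Mine Nadir's profit: π = x_{Nadir}(280 − 3x_{Nadir} − 2x_{Largo}) − 12x_{Nadir}.
∂π/∂x_{Nadir} = 268 − 6x_{Nadir} − 2x_{Largo} = 0 ⇒ x_{Nadir} = 134/3 − (1/3)x_{Largo}.
Similarly x_{Largo} = 124/3 − (1/3)x_{Nadir}.
Solving the two reaction functions simultaneously: (1 − (−1/3)(−1/3))x_{Nadir} = 134/3 − (1/3)·(124/3), so (8/9)x_{Nadir} = 278/9 and x_{Nadir} = 34.75.
Then x_{Largo} = 124/3 − (1/3)·34.75 = 29.75.
P_{Nadir} = 280 − 3·34.75 − 2·29.75 = 116.25.
Profit = (116.25 − 12)·34.75 = 3622.6875.

3622.6875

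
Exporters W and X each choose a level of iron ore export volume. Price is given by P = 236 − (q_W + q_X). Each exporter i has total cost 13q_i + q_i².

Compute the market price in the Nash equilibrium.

146.8

Exporter W's profit: π = q_W(236 − (q_W + q_X)) − 13q_W − q_W².
∂π/∂q_W = 223 − 4q_W − q_X = 0, so q_W = 55.75 − 0.25q_X.
The game is symmetric, so in equilibrium q_X = q_W: the reaction function gives 1.25q_W = 55.75, hence q_W = 44.6.
Equilibrium price: P = 236 − 89.2 = 146.8.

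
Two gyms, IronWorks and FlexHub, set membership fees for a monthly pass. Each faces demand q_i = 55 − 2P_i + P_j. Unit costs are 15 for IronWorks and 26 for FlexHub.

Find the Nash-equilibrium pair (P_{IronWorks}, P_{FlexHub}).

IronWorks's profit: π = (P_{IronWorks} − 15)(55 − 2P_{IronWorks} + P_{FlexHub}).
∂π/∂P_{IronWorks} = 85 − 4P_{IronWorks} + P_{FlexHub} = 0 ⇒ P_{IronWorks} = 21.25 + 0.25P_{FlexHub}.
Similarly P_{FlexHub} = 26.75 + 0.25P_{IronWorks}.
Substituting the second reaction function into the first: P_{IronWorks} = 21.25 + 0.25(26.75 + 0.25P_{IronWorks}), which gives 0.9375P_{IronWorks} = 27.9375 ⇒ P_{IronWorks} = 29.8.
Then P_{FlexHub} = 26.75 + 0.25·29.8 = 34.2.

29.8, 34.2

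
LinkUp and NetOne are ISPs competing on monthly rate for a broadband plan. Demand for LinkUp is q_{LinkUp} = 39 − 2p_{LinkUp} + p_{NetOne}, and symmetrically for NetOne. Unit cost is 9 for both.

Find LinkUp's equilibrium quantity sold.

20

LinkUp's profit: π = (p_{LinkUp} − 9)(39 − 2p_{LinkUp} + p_{NetOne}).
∂π/∂p_{LinkUp} = 57 − 4p_{LinkUp} + p_{NetOne} = 0 ⇒ p_{LinkUp} = 14.25 + 0.25p_{NetOne}.
By symmetry p_{NetOne} = p_{LinkUp}; substituting into the reaction function, 0.75p_{LinkUp} = 14.25 and p_{LinkUp} = 19.
q_{LinkUp} = 39 − 2·19 + 19 = 20.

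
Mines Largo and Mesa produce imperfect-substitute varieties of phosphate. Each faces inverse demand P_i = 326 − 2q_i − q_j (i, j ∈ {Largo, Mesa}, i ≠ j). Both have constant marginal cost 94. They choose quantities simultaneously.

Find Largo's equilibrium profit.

4305.92

Mine Largo's profit: π = q_{Largo}(326 − 2q_{Largo} − q_{Mesa}) − 94q_{Largo}.
∂π/∂q_{Largo} = 232 − 4q_{Largo} − q_{Mesa} = 0 ⇒ q_{Largo} = 58 − 0.25q_{Mesa}.
The game is symmetric, so in equilibrium q_{Mesa} = q_{Largo}: the reaction function gives 1.25q_{Largo} = 58, hence q_{Largo} = 46.4.
P_{Largo} = 326 − 2·46.4 − 46.4 = 186.8.
Profit = (186.8 − 94)·46.4 = 4305.92.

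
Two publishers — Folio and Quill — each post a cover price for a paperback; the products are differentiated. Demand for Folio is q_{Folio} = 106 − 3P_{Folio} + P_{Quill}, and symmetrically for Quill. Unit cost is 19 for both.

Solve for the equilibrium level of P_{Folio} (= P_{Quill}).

32.6

Folio's profit: π = (P_{Folio} − 19)(106 − 3P_{Folio} + P_{Quill}).
∂π/∂P_{Folio} = 163 − 6P_{Folio} + P_{Quill} = 0 ⇒ P_{Folio} = 163/6 + (1/6)P_{Quill}.
The game is symmetric, so in equilibrium P_{Quill} = P_{Folio}: the reaction function gives (5/6)P_{Folio} = 163/6, hence P_{Folio} = 32.6.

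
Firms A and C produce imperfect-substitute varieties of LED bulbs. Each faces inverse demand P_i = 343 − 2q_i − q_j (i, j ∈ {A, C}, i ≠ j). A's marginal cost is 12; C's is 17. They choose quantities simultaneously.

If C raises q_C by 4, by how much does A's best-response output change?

-1

Firm A's profit: π = q_A(343 − 2q_A − q_C) − 12q_A.
∂π/∂q_A = 331 − 4q_A − q_C = 0 ⇒ q_A = 82.75 − 0.25q_C.
The reaction-function slope is −0.25, so a 4-unit rise in q_C moves q_A by −0.25 × 4 = −1. A's best response falls — the actions are strategic substitutes.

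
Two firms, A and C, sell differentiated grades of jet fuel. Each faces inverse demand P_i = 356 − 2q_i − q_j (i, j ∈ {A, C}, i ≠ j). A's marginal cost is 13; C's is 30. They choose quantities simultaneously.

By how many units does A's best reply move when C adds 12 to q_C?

-3

Firm A's profit: π = q_A(356 − 2q_A − q_C) − 13q_A.
∂π/∂q_A = 343 − 4q_A − q_C = 0 ⇒ q_A = 85.75 − 0.25q_C.
The reaction-function slope is −0.25, so a 12-unit rise in q_C moves q_A by −0.25 × 12 = −3. A's best response falls — the actions are strategic substitutes.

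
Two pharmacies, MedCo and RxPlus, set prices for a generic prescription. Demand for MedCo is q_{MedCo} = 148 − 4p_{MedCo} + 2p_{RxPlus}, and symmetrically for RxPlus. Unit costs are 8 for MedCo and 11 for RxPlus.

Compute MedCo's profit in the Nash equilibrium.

2007.04

MedCo's profit: π = (p_{MedCo} − 8)(148 − 4p_{MedCo} + 2p_{RxPlus}).
∂π/∂p_{MedCo} = 180 − 8p_{MedCo} + 2p_{RxPlus} = 0 ⇒ p_{MedCo} = 22.5 + 0.25p_{RxPlus}.
Similarly p_{RxPlus} = 24 + 0.25p_{MedCo}.
Substituting the second reaction function into the first: p_{MedCo} = 22.5 + 0.25(24 + 0.25p_{MedCo}), which gives 0.9375p_{MedCo} = 28.5 ⇒ p_{MedCo} = 30.4.
Then p_{RxPlus} = 24 + 0.25·30.4 = 31.6.
q_{MedCo} = 148 − 4·30.4 + 2·31.6 = 89.6.
Profit = (30.4 − 8)·89.6 = 2007.04.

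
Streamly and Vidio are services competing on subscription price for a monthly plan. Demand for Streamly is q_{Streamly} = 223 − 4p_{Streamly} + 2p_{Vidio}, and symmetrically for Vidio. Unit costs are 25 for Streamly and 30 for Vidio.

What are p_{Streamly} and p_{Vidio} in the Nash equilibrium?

54.5, 56.5

Streamly's profit: π = (p_{Streamly} − 25)(223 − 4p_{Streamly} + 2p_{Vidio}).
∂π/∂p_{Streamly} = 323 − 8p_{Streamly} + 2p_{Vidio} = 0 ⇒ p_{Streamly} = 40.375 + 0.25p_{Vidio}.
Similarly p_{Vidio} = 42.875 + 0.25p_{Streamly}.
Substituting the second reaction function into the first: p_{Streamly} = 40.375 + 0.25(42.875 + 0.25p_{Streamly}), which gives 0.9375p_{Streamly} = 1635/32 ⇒ p_{Streamly} = 54.5.
Then p_{Vidio} = 42.875 + 0.25·54.5 = 56.5.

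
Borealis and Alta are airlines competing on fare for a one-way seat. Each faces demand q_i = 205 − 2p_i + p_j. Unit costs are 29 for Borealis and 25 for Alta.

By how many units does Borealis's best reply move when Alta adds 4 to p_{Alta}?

Borealis's profit: π = (p_{Borealis} − 29)(205 − 2p_{Borealis} + p_{Alta}).
∂π/∂p_{Borealis} = 263 − 4p_{Borealis} + p_{Alta} = 0 ⇒ p_{Borealis} = 65.75 + 0.25p_{Alta}.
The reaction-function slope is 0.25, so a 4-unit rise in p_{Alta} moves p_{Borealis} by 0.25 × 4 = 1. Borealis's best response rises — the actions are strategic complements.

1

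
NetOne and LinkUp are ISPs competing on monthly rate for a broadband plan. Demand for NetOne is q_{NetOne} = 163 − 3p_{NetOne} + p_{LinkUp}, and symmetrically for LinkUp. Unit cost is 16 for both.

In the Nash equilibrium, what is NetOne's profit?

NetOne's profit: π = (p_{NetOne} − 16)(163 − 3p_{NetOne} + p_{LinkUp}).
∂π/∂p_{NetOne} = 211 − 6p_{NetOne} + p_{LinkUp} = 0 ⇒ p_{NetOne} = 211/6 + (1/6)p_{LinkUp}.
By symmetry p_{LinkUp} = p_{NetOne}; substituting into the reaction function, (5/6)p_{NetOne} = 211/6 and p_{NetOne} = 42.2.
q_{NetOne} = 163 − 3·42.2 + 42.2 = 78.6.
Profit = (42.2 − 16)·78.6 = 2059.32.

2059.32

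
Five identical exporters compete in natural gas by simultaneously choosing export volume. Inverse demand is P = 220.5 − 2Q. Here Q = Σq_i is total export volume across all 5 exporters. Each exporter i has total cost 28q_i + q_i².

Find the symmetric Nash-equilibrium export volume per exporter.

A representative exporter's profit is π_i = q_i(220.5 − 2Q) − 28q_i − q_i², with Q = q_i + Σ_{j≠i} q_j.
First-order condition: 192.5 − 6q_i − 2Σ_{j≠i} q_j = 0.
Imposing symmetry (q_j = q for all j) turns Σ_{j≠i} q_j into 4q, so 192.5 = 14q and q = 13.75.

13.75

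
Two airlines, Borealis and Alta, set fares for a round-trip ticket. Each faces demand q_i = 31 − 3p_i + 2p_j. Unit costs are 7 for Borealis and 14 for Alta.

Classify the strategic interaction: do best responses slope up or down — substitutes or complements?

Borealis's profit: π = (p_{Borealis} − 7)(31 − 3p_{Borealis} + 2p_{Alta}).
∂π/∂p_{Borealis} = 52 − 6p_{Borealis} + 2p_{Alta} = 0 ⇒ p_{Borealis} = 26/3 + (1/3)p_{Alta}.
The best-response slope dp_{Borealis}/dp_{Alta} = 1/3 > 0: the reaction function is upward-sloping, so the choices are strategic complements.

strategic complements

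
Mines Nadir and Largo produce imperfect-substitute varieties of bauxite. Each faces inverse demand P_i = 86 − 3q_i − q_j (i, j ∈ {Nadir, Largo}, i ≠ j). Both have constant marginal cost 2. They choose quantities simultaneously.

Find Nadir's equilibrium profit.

Mine Nadir's profit: π = q_{Nadir}(86 − 3q_{Nadir} − q_{Largo}) − 2q_{Nadir}.
∂π/∂q_{Nadir} = 84 − 6q_{Nadir} − q_{Largo} = 0 ⇒ q_{Nadir} = 14 − (1/6)q_{Largo}.
By symmetry q_{Largo} = q_{Nadir}; substituting into the reaction function, (7/6)q_{Nadir} = 14 and q_{Nadir} = 12.
P_{Nadir} = 86 − 3·12 − 12 = 38.
Profit = (38 − 2)·12 = 432.

432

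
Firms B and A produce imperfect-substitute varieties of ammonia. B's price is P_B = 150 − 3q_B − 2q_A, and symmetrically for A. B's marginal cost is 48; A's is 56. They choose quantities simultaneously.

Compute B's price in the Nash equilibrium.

87.75

Firm B's profit: π = q_B(150 − 3q_B − 2q_A) − 48q_B.
∂π/∂q_B = 102 − 6q_B − 2q_A = 0 ⇒ q_B = 17 − (1/3)q_A.
Similarly q_A = 47/3 − (1/3)q_B.
Plugging q_A into B's best response: q_B = 17 − (1/3)(47/3 − (1/3)q_B) ⇒ (8/9)q_B = 106/9, so q_B = 13.25.
Then q_A = 47/3 − (1/3)·13.25 = 11.25.
P_B = 150 − 3·13.25 − 2·11.25 = 87.75.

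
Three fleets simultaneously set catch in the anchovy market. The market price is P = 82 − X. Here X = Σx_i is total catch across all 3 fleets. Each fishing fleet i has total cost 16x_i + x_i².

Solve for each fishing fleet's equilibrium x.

11

A representative fishing fleet's profit is π_i = x_i(82 − X) − 16x_i − x_i², with X = x_i + Σ_{j≠i} x_j.
First-order condition: 66 − 4x_i − Σ_{j≠i} x_j = 0.
Imposing symmetry (x_j = x for all j) turns Σ_{j≠i} x_j into 2x, so 66 = 6x and x = 11.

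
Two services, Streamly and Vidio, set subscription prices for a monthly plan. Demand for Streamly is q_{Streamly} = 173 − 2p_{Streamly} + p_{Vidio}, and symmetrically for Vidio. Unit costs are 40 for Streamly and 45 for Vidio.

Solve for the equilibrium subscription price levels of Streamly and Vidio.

Streamly's profit: π = (p_{Streamly} − 40)(173 − 2p_{Streamly} + p_{Vidio}).
∂π/∂p_{Streamly} = 253 − 4p_{Streamly} + p_{Vidio} = 0 ⇒ p_{Streamly} = 63.25 + 0.25p_{Vidio}.
Similarly p_{Vidio} = 65.75 + 0.25p_{Streamly}.
Plugging p_{Vidio} into Streamly's best response: p_{Streamly} = 63.25 + 0.25(65.75 + 0.25p_{Streamly}) ⇒ 0.9375p_{Streamly} = 79.6875, so p_{Streamly} = 85.
Then p_{Vidio} = 65.75 + 0.25·85 = 87.

85, 87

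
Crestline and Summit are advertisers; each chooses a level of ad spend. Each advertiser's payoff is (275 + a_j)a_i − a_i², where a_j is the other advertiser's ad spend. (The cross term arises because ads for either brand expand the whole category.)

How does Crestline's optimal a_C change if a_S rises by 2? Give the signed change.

Crestline's payoff is (275 + a_S)a_C − a_C².
∂π/∂a_C = 275 + a_S − 2a_C = 0, so a_C = 137.5 + 0.5a_S.
The reaction-function slope is 0.5, so a 2-unit rise in a_S moves a_C by 0.5 × 2 = 1. Crestline's best response rises — the actions are strategic complements.

1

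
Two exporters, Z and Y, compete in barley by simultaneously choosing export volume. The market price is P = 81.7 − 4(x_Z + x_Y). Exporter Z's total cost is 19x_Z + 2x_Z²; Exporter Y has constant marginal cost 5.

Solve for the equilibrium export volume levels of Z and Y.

Exporter Z's profit: π = x_Z(81.7 − 4(x_Z + x_Y)) − 19x_Z − 2x_Z².
∂π/∂x_Z = 62.7 − 12x_Z − 4x_Y = 0, so x_Z = 5.225 − (1/3)x_Y.
For Y: ∂π/∂x_Y = 76.7 − 8x_Y − 4x_Z = 0 ⇒ x_Y = 9.5875 − 0.5x_Z.
Solving the two reaction functions simultaneously: (1 − (−1/3)(−0.5))x_Z = 5.225 − (1/3)·9.5875, so (5/6)x_Z = 487/240 and x_Z = 2.435.
Then x_Y = 9.5875 − 0.5·2.435 = 8.37.

2.435, 8.37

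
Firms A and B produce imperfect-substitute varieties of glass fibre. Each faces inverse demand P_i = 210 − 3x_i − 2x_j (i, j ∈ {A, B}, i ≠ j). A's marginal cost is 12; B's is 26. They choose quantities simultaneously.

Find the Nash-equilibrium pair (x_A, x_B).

Firm A's profit: π = x_A(210 − 3x_A − 2x_B) − 12x_A.
∂π/∂x_A = 198 − 6x_A − 2x_B = 0 ⇒ x_A = 33 − (1/3)x_B.
Similarly x_B = 92/3 − (1/3)x_A.
Solving the two reaction functions simultaneously: (1 − (−1/3)(−1/3))x_A = 33 − (1/3)·(92/3), so (8/9)x_A = 205/9 and x_A = 25.625.
Then x_B = 92/3 − (1/3)·25.625 = 22.125.

25.625, 22.125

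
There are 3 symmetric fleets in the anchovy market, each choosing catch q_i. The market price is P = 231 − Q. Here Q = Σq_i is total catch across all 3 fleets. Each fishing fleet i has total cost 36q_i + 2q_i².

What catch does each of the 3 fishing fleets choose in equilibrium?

A representative fishing fleet's profit is π_i = q_i(231 − Q) − 36q_i − 2q_i², with Q = q_i + Σ_{j≠i} q_j.
First-order condition: 195 − 6q_i − Σ_{j≠i} q_j = 0.
Imposing symmetry (q_j = q for all j) turns Σ_{j≠i} q_j into 2q, so 195 = 8q and q = 24.375.

24.375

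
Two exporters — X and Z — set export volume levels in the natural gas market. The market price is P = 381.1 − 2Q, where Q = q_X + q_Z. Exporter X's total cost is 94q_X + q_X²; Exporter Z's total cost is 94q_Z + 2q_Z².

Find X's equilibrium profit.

4598.1675

Exporter X's profit: π = q_X(381.1 − 2(q_X + q_Z)) − 94q_X − q_X².
∂π/∂q_X = 287.1 − 6q_X − 2q_Z = 0, so q_X = 47.85 − (1/3)q_Z.
For Z: ∂π/∂q_Z = 287.1 − 8q_Z − 2q_X = 0 ⇒ q_Z = 35.8875 − 0.25q_X.
Solving the two reaction functions simultaneously: (1 − (−1/3)(−0.25))q_X = 47.85 − (1/3)·35.8875, so (11/12)q_X = 35.8875 and q_X = 39.15.
Then q_Z = 35.8875 − 0.25·39.15 = 26.1.
Price P = 381.1 − 2·65.25 = 250.6.
X's profit: (250.6 − 94)·39.15 − (39.15)² = 4598.1675.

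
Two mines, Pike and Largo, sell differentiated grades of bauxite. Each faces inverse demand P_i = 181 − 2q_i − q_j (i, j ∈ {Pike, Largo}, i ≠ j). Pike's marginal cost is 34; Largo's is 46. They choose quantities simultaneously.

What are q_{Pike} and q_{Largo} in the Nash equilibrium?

30.2, 26.2

Mine Pike's profit: π = q_{Pike}(181 − 2q_{Pike} − q_{Largo}) − 34q_{Pike}.
∂π/∂q_{Pike} = 147 − 4q_{Pike} − q_{Largo} = 0 ⇒ q_{Pike} = 36.75 − 0.25q_{Largo}.
Similarly q_{Largo} = 33.75 − 0.25q_{Pike}.
Plugging q_{Largo} into Pike's best response: q_{Pike} = 36.75 − 0.25(33.75 − 0.25q_{Pike}) ⇒ 0.9375q_{Pike} = 28.3125, so q_{Pike} = 30.2.
Then q_{Largo} = 33.75 − 0.25·30.2 = 26.2.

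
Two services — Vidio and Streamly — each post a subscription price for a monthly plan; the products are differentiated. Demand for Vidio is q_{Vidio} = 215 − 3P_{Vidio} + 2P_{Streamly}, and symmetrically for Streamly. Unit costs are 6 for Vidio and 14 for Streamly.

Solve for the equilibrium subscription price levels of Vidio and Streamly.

59.75, 62.75

Vidio's profit: π = (P_{Vidio} − 6)(215 − 3P_{Vidio} + 2P_{Streamly}).
∂π/∂P_{Vidio} = 233 − 6P_{Vidio} + 2P_{Streamly} = 0 ⇒ P_{Vidio} = 233/6 + (1/3)P_{Streamly}.
Similarly P_{Streamly} = 257/6 + (1/3)P_{Vidio}.
Plugging P_{Streamly} into Vidio's best response: P_{Vidio} = 233/6 + (1/3)(257/6 + (1/3)P_{Vidio}) ⇒ (8/9)P_{Vidio} = 478/9, so P_{Vidio} = 59.75.
Then P_{Streamly} = 257/6 + (1/3)·59.75 = 62.75.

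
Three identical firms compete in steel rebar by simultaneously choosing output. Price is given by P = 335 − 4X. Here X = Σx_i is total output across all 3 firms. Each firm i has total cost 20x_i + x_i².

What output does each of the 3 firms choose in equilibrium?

A representative firm's profit is π_i = x_i(335 − 4X) − 20x_i − x_i², with X = x_i + Σ_{j≠i} x_j.
First-order condition: 315 − 10x_i − 4Σ_{j≠i} x_j = 0.
Imposing symmetry (x_j = x for all j) turns Σ_{j≠i} x_j into 2x, so 315 = 18x and x = 17.5.

17.5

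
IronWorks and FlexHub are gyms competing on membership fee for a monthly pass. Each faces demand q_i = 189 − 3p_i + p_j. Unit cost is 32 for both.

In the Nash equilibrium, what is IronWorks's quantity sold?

75

IronWorks's profit: π = (p_{IronWorks} − 32)(189 − 3p_{IronWorks} + p_{FlexHub}).
∂π/∂p_{IronWorks} = 285 − 6p_{IronWorks} + p_{FlexHub} = 0 ⇒ p_{IronWorks} = 47.5 + (1/6)p_{FlexHub}.
The game is symmetric, so in equilibrium p_{FlexHub} = p_{IronWorks}: the reaction function gives (5/6)p_{IronWorks} = 47.5, hence p_{IronWorks} = 57.
q_{IronWorks} = 189 − 3·57 + 57 = 75.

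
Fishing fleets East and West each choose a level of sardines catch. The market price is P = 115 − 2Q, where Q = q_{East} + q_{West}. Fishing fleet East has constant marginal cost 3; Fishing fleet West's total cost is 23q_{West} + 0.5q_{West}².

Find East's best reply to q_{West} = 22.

17

Fishing fleet East's profit: π = q_{East}(115 − 2(q_{East} + q_{West})) − 3q_{East}.
∂π/∂q_{East} = 112 − 4q_{East} − 2q_{West} = 0, so q_{East} = 28 − 0.5q_{West}.
At q_{West} = 22: q_{East} = 28 − 0.5·22 = 17.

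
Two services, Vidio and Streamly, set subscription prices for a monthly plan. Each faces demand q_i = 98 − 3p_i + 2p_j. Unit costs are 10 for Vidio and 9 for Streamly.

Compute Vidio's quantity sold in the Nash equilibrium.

Vidio's profit: π = (p_{Vidio} − 10)(98 − 3p_{Vidio} + 2p_{Streamly}).
∂π/∂p_{Vidio} = 128 − 6p_{Vidio} + 2p_{Streamly} = 0 ⇒ p_{Vidio} = 64/3 + (1/3)p_{Streamly}.
Similarly p_{Streamly} = 125/6 + (1/3)p_{Vidio}.
Substituting the second reaction function into the first: p_{Vidio} = 64/3 + (1/3)(125/6 + (1/3)p_{Vidio}), which gives (8/9)p_{Vidio} = 509/18 ⇒ p_{Vidio} = 31.8125.
Then p_{Streamly} = 125/6 + (1/3)·31.8125 = 31.4375.
q_{Vidio} = 98 − 3·31.8125 + 2·31.4375 = 65.4375.

65.4375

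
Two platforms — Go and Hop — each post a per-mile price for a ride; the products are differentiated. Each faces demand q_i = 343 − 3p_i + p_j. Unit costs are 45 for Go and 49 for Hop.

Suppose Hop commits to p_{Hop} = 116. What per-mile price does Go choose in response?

Go's profit: π = (p_{Go} − 45)(343 − 3p_{Go} + p_{Hop}).
∂π/∂p_{Go} = 478 − 6p_{Go} + p_{Hop} = 0 ⇒ p_{Go} = 239/3 + (1/6)p_{Hop}.
At p_{Hop} = 116: p_{Go} = 239/3 + (1/6)·116 = 99.

99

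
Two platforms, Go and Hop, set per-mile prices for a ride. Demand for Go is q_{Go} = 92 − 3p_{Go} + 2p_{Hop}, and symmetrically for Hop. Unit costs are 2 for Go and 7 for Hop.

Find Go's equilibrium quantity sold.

Go's profit: π = (p_{Go} − 2)(92 − 3p_{Go} + 2p_{Hop}).
∂π/∂p_{Go} = 98 − 6p_{Go} + 2p_{Hop} = 0 ⇒ p_{Go} = 49/3 + (1/3)p_{Hop}.
Similarly p_{Hop} = 113/6 + (1/3)p_{Go}.
Plugging p_{Hop} into Go's best response: p_{Go} = 49/3 + (1/3)(113/6 + (1/3)p_{Go}) ⇒ (8/9)p_{Go} = 407/18, so p_{Go} = 25.4375.
Then p_{Hop} = 113/6 + (1/3)·25.4375 = 27.3125.
q_{Go} = 92 − 3·25.4375 + 2·27.3125 = 70.3125.

70.3125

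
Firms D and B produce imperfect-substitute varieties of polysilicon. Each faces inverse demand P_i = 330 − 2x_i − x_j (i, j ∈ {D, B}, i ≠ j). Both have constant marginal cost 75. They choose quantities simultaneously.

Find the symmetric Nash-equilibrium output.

Firm D's profit: π = x_D(330 − 2x_D − x_B) − 75x_D.
∂π/∂x_D = 255 − 4x_D − x_B = 0 ⇒ x_D = 63.75 − 0.25x_B.
The game is symmetric, so in equilibrium x_B = x_D: the reaction function gives 1.25x_D = 63.75, hence x_D = 51.

51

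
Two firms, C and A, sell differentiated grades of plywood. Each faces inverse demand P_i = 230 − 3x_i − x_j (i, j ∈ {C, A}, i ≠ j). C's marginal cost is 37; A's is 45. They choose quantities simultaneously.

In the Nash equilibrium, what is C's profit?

Firm C's profit: π = x_C(230 − 3x_C − x_A) − 37x_C.
∂π/∂x_C = 193 − 6x_C − x_A = 0 ⇒ x_C = 193/6 − (1/6)x_A.
Similarly x_A = 185/6 − (1/6)x_C.
Plugging x_A into C's best response: x_C = 193/6 − (1/6)(185/6 − (1/6)x_C) ⇒ (35/36)x_C = 973/36, so x_C = 27.8.
Then x_A = 185/6 − (1/6)·27.8 = 26.2.
P_C = 230 − 3·27.8 − 26.2 = 120.4.
Profit = (120.4 − 37)·27.8 = 2318.52.

2318.52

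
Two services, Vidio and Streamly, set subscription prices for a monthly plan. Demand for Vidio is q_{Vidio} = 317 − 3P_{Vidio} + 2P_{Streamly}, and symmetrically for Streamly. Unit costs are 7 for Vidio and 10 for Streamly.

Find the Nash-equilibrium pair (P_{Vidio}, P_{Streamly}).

85.0625, 86.1875

Vidio's profit: π = (P_{Vidio} − 7)(317 − 3P_{Vidio} + 2P_{Streamly}).
∂π/∂P_{Vidio} = 338 − 6P_{Vidio} + 2P_{Streamly} = 0 ⇒ P_{Vidio} = 169/3 + (1/3)P_{Streamly}.
Similarly P_{Streamly} = 347/6 + (1/3)P_{Vidio}.
Substituting the second reaction function into the first: P_{Vidio} = 169/3 + (1/3)(347/6 + (1/3)P_{Vidio}), which gives (8/9)P_{Vidio} = 1361/18 ⇒ P_{Vidio} = 85.0625.
Then P_{Streamly} = 347/6 + (1/3)·85.0625 = 86.1875.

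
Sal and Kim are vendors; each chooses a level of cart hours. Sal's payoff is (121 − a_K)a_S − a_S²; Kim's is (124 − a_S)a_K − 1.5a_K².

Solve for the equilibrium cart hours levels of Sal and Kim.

47.8, 25.4

Expanding Sal's payoff: 121a_S − a_Ka_S − a_S².
∂π/∂a_S = 121 − a_K − 2a_S = 0, so a_S = 60.5 − 0.5a_K.
Likewise for Kim: a_K = 124/3 − (1/3)a_S.
Solving the two reaction functions simultaneously: (1 − (−0.5)(−1/3))a_S = 60.5 − 0.5·(124/3), so (5/6)a_S = 239/6 and a_S = 47.8.
Then a_K = 124/3 − (1/3)·47.8 = 25.4.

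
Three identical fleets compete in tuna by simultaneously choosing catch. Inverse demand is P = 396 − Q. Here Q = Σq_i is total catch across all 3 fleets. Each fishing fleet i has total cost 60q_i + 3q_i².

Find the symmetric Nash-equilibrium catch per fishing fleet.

A representative fishing fleet's profit is π_i = q_i(396 − Q) − 60q_i − 3q_i², with Q = q_i + Σ_{j≠i} q_j.
First-order condition: 336 − 8q_i − Σ_{j≠i} q_j = 0.
Imposing symmetry (q_j = q for all j) turns Σ_{j≠i} q_j into 2q, so 336 = 10q and q = 33.6.

33.6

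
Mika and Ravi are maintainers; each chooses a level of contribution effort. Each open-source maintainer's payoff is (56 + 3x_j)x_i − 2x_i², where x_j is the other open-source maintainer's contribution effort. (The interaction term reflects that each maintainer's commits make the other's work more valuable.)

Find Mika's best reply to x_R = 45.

47.75

Mika's payoff is (56 + 3x_R)x_M − 2x_M².
∂π/∂x_M = 56 + 3x_R − 4x_M = 0, so x_M = 14 + 0.75x_R.
At x_R = 45: x_M = 14 + 0.75·45 = 47.75.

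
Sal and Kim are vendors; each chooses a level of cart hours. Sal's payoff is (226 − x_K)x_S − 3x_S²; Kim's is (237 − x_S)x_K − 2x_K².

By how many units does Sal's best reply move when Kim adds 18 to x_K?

-3

Expanding Sal's payoff: 226x_S − x_Kx_S − 3x_S².
∂π/∂x_S = 226 − x_K − 6x_S = 0, so x_S = 113/3 − (1/6)x_K.
The reaction-function slope is −1/6, so an 18-unit rise in x_K moves x_S by −1/6 × 18 = −3. Sal's best response falls — the actions are strategic substitutes.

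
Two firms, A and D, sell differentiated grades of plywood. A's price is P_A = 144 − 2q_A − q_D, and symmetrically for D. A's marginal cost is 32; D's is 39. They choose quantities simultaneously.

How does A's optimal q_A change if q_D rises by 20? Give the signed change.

-5

Firm A's profit: π = q_A(144 − 2q_A − q_D) − 32q_A.
∂π/∂q_A = 112 − 4q_A − q_D = 0 ⇒ q_A = 28 − 0.25q_D.
The reaction-function slope is −0.25, so a 20-unit rise in q_D moves q_A by −0.25 × 20 = −5. A's best response falls — the actions are strategic substitutes.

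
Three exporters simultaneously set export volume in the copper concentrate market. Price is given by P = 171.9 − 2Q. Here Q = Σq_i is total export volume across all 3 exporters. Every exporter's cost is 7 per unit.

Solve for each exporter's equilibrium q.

A representative exporter's profit is π_i = q_i(171.9 − 2Q) − 7q_i, with Q = q_i + Σ_{j≠i} q_j.
First-order condition: 164.9 − 4q_i − 2Σ_{j≠i} q_j = 0.
With identical exporters, set every q_j = q: then 164.9 − 4q − 4q = 0, i.e. q = 164.9/8 = 20.6125.

20.6125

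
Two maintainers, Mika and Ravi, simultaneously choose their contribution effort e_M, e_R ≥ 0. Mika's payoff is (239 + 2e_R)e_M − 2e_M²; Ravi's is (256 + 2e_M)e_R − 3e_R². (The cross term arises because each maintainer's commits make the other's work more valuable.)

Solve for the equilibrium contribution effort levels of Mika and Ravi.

97.3, 75.1

Expanding Mika's payoff: 239e_M + 2e_Re_M − 2e_M².
∂π/∂e_M = 239 + 2e_R − 4e_M = 0, so e_M = 59.75 + 0.5e_R.
Likewise for Ravi: e_R = 128/3 + (1/3)e_M.
Plugging e_R into Mika's best response: e_M = 59.75 + 0.5(128/3 + (1/3)e_M) ⇒ (5/6)e_M = 973/12, so e_M = 97.3.
Then e_R = 128/3 + (1/3)·97.3 = 75.1.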